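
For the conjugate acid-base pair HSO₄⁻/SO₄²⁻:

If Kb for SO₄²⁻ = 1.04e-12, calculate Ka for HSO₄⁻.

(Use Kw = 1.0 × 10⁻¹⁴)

For a conjugate pair Ka × Kb = Kw, so Ka = Kw/Kb = 1.0 × 10⁻¹⁴ / 1.04e-12 = 9.62e-03.

K_a = 9.62e-03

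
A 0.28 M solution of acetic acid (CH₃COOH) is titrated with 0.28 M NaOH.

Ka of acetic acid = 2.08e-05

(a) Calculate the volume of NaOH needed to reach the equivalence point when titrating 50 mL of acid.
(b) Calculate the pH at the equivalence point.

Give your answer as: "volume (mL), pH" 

moles acid = 0.28 × 50/1000 = 0.014 mol; V_base = moles/0.28 × 1000 = 50.0 mL. At equivalence only the conjugate base is present: [A⁻] = 0.014/0.100 = 1.4000e-01 M. Kb = Kw/Ka = 4.81e-10; [OH⁻] = √(Kb × [A⁻]) = 8.2041e-06; pOH = 5.09; pH = 14 - pOH = 8.91.

V = 50.0 mL, pH = 8.91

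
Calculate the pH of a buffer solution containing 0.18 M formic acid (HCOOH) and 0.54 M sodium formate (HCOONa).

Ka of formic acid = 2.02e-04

pKa = -log(2.02e-04) = 3.69. pH = pKa + log([A⁻]/[HA]) = 3.69 + log(0.54/0.18)

pH = 4.17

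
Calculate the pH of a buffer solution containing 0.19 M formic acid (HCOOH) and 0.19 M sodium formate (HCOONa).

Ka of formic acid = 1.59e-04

pKa = -log(1.59e-04) = 3.80. pH = pKa + log([A⁻]/[HA]) = 3.80 + log(0.19/0.19)

pH = 3.80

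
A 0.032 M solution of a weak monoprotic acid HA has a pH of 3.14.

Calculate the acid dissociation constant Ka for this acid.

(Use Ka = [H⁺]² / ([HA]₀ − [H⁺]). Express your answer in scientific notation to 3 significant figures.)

[H⁺] = 10^(−pH) = 10^(−3.14) = 7.244e-04 M. For HA ⇌ H⁺ + A⁻, Ka = [H⁺][A⁻]/[HA] = [H⁺]² / ([HA]₀ − [H⁺]) = (7.244e-04)² / (0.032 − 7.244e-04) = 1.68e-05.

K_a = 1.68e-05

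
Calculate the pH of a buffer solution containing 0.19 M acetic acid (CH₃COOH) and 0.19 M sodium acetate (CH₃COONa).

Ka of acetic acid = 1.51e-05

pKa = -log(1.51e-05) = 4.82. pH = pKa + log([A⁻]/[HA]) = 4.82 + log(0.19/0.19)

pH = 4.82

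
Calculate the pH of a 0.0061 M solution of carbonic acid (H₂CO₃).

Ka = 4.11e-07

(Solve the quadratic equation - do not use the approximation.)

x² + Ka×x - Ka×C = 0. Using quadratic formula: [H⁺] = 4.9866e-05

pH = 4.30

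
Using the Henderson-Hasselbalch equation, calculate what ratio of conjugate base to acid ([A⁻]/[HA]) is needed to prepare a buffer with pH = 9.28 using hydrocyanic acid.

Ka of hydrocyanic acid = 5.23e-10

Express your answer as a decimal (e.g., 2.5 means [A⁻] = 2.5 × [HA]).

pKa = -log(5.23e-10) = 9.2815. pH = pKa + log([A⁻]/[HA]), so log([A⁻]/[HA]) = pH − pKa = 9.28 − 9.2815 = -0.0015. [A⁻]/[HA] = 10^(-0.0015) = 0.997

[A⁻]/[HA] = 0.997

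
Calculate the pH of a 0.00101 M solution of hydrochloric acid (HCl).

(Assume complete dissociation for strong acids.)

[H⁺] = 0.00101 M for strong acid. pH = -log[H⁺] = -log(0.00101)

pH = 3.00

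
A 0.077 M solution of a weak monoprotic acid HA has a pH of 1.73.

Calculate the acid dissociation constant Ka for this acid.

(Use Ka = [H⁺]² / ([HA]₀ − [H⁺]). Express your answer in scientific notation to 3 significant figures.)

[H⁺] = 10^(−pH) = 10^(−1.73) = 1.862e-02 M. For HA ⇌ H⁺ + A⁻, Ka = [H⁺][A⁻]/[HA] = [H⁺]² / ([HA]₀ − [H⁺]) = (1.862e-02)² / (0.077 − 1.862e-02) = 5.94e-03.

K_a = 5.94e-03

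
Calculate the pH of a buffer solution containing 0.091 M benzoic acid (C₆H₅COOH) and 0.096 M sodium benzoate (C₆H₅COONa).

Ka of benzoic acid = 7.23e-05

pKa = -log(7.23e-05) = 4.14. pH = pKa + log([A⁻]/[HA]) = 4.14 + log(0.096/0.091)

pH = 4.16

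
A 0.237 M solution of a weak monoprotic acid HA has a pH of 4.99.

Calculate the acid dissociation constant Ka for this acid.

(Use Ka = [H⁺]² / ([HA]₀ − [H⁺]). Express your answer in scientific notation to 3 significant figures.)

[H⁺] = 10^(−pH) = 10^(−4.99) = 1.023e-05 M. For HA ⇌ H⁺ + A⁻, Ka = [H⁺][A⁻]/[HA] = [H⁺]² / ([HA]₀ − [H⁺]) = (1.023e-05)² / (0.237 − 1.023e-05) = 4.42e-10.

K_a = 4.42e-10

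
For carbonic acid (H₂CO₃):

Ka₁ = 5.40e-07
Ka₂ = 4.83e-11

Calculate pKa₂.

pKa₂ = -log(Ka₂) = -log(4.83e-11) = 10.32.

pK_{a2} = 10.32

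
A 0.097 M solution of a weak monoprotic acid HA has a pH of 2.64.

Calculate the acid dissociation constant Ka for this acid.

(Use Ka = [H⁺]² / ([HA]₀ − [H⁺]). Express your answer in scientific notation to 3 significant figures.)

[H⁺] = 10^(−pH) = 10^(−2.64) = 2.291e-03 M. For HA ⇌ H⁺ + A⁻, Ka = [H⁺][A⁻]/[HA] = [H⁺]² / ([HA]₀ − [H⁺]) = (2.291e-03)² / (0.097 − 2.291e-03) = 5.54e-05.

K_a = 5.54e-05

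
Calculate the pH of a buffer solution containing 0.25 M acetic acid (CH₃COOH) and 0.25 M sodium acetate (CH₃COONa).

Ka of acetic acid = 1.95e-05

pKa = -log(1.95e-05) = 4.71. pH = pKa + log([A⁻]/[HA]) = 4.71 + log(0.25/0.25)

pH = 4.71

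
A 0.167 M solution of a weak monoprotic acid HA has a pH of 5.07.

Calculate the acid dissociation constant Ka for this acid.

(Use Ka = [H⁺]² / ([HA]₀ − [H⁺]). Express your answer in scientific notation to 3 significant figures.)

[H⁺] = 10^(−pH) = 10^(−5.07) = 8.511e-06 M. For HA ⇌ H⁺ + A⁻, Ka = [H⁺][A⁻]/[HA] = [H⁺]² / ([HA]₀ − [H⁺]) = (8.511e-06)² / (0.167 − 8.511e-06) = 4.34e-10.

K_a = 4.34e-10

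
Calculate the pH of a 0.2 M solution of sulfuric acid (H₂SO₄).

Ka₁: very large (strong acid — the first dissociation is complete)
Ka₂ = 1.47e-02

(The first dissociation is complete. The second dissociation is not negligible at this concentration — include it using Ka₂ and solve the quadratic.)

First dissociation is complete: [H⁺]₀ = [HSO₄⁻]₀ = C = 0.2 M. Second dissociation HSO₄⁻ ⇌ H⁺ + SO₄²⁻: let x = [SO₄²⁻]. Ka₂ = (C + x)·x / (C − x) = 1.47e-02 → x² + (C + Ka₂)·x − Ka₂·C = 0 → x² + 0.21470·x − 2.940e-03 = 0. x = (−0.21470 + √(0.21470² + 4 × 2.940e-03)) / 2 = 1.2916e-02 M. [H⁺] = C + x = 0.2 + 1.2916e-02 = 2.1292e-01 M. pH = -log(2.1292e-01) = 0.67.

pH = 0.67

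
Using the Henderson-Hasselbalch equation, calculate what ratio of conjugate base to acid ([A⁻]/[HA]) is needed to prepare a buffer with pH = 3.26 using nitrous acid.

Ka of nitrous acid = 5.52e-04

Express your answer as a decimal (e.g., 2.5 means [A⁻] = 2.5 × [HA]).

pKa = -log(5.52e-04) = 3.2581. pH = pKa + log([A⁻]/[HA]), so log([A⁻]/[HA]) = pH − pKa = 3.26 − 3.2581 = 0.0019. [A⁻]/[HA] = 10^(0.0019) = 1.00

[A⁻]/[HA] = 1.00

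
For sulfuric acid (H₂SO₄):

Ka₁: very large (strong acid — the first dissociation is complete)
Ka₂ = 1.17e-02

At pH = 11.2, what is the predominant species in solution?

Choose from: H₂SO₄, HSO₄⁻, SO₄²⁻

The first dissociation is complete, so H₂SO₄ itself is never the predominant species in water; pKa₂ = -log(1.17e-02) = 1.93. For a polyprotic acid the predominant species crosses at each pKa: below pKa_n the protonated form dominates, above it the deprotonated form does. At pH = 11.2, the predominant species is SO₄²⁻.

SO₄²⁻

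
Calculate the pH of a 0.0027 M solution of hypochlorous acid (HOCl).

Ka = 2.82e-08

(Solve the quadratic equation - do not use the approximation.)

x² + Ka×x - Ka×C = 0. Using quadratic formula: [H⁺] = 8.7117e-06

pH = 5.06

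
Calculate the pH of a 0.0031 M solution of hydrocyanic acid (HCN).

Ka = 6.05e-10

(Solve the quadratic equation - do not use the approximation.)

x² + Ka×x - Ka×C = 0. Using quadratic formula: [H⁺] = 1.3692e-06

pH = 5.86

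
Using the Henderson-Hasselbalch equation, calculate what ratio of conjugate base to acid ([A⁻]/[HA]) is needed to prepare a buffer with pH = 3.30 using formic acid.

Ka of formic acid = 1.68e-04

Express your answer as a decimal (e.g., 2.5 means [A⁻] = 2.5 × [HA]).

pKa = -log(1.68e-04) = 3.7747. pH = pKa + log([A⁻]/[HA]), so log([A⁻]/[HA]) = pH − pKa = 3.30 − 3.7747 = -0.4747. [A⁻]/[HA] = 10^(-0.4747) = 0.335

[A⁻]/[HA] = 0.335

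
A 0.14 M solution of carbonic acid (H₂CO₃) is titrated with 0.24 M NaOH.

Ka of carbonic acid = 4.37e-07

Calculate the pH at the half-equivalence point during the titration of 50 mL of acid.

At half-equivalence [HA] = [A⁻], so Henderson-Hasselbalch gives pH = pKa = -log(4.37e-07) = 6.36.

pH = pKa = 6.36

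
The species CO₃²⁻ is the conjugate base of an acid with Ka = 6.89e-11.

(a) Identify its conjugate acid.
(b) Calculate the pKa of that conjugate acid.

(a) The conjugate acid is formed by adding one H⁺ to CO₃²⁻, giving HCO₃⁻. (b) pKa = -log(Ka) = -log(6.89e-11) = 10.16.

Conjugate acid: HCO₃⁻; pK_a = 10.16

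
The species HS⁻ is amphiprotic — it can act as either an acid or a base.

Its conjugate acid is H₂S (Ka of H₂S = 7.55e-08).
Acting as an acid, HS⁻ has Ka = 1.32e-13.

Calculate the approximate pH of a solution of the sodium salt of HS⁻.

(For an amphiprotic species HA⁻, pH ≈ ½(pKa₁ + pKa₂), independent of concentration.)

pKa₁ = -log(7.55e-08) = 7.12; pKa₂ = -log(1.32e-13) = 12.88. For an amphiprotic species, pH ≈ ½(pKa₁ + pKa₂) = ½(7.12 + 12.88) = 10.00.

pH = 10.00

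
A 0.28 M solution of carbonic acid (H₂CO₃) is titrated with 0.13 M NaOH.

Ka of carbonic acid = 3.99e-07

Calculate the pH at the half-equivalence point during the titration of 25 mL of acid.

At half-equivalence [HA] = [A⁻], so Henderson-Hasselbalch gives pH = pKa = -log(3.99e-07) = 6.40.

pH = pKa = 6.40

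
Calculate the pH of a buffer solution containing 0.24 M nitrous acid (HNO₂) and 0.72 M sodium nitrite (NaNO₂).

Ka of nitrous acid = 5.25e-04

pKa = -log(5.25e-04) = 3.28. pH = pKa + log([A⁻]/[HA]) = 3.28 + log(0.72/0.24)

pH = 3.76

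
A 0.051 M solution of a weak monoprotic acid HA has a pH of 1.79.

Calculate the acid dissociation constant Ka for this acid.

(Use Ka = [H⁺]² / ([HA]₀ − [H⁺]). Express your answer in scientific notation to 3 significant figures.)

[H⁺] = 10^(−pH) = 10^(−1.79) = 1.622e-02 M. For HA ⇌ H⁺ + A⁻, Ka = [H⁺][A⁻]/[HA] = [H⁺]² / ([HA]₀ − [H⁺]) = (1.622e-02)² / (0.051 − 1.622e-02) = 7.56e-03.

K_a = 7.56e-03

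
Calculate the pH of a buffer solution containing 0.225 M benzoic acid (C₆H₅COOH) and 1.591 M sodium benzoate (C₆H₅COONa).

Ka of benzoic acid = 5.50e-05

pKa = -log(5.50e-05) = 4.26. pH = pKa + log([A⁻]/[HA]) = 4.26 + log(1.591/0.225)

pH = 5.11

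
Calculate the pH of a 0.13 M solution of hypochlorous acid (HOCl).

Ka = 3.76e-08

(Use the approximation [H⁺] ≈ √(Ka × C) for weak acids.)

[H⁺] = √(Ka × C) = √(3.76e-08 × 0.13) = 6.9914e-05. pH = -log(6.9914e-05)

pH = 4.16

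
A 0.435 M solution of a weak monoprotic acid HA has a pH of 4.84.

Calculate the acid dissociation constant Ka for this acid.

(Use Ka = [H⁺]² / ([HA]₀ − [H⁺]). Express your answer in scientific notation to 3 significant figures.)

[H⁺] = 10^(−pH) = 10^(−4.84) = 1.445e-05 M. For HA ⇌ H⁺ + A⁻, Ka = [H⁺][A⁻]/[HA] = [H⁺]² / ([HA]₀ − [H⁺]) = (1.445e-05)² / (0.435 − 1.445e-05) = 4.80e-10.

K_a = 4.80e-10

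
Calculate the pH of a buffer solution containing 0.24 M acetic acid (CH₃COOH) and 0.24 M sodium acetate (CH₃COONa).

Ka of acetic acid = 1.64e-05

pKa = -log(1.64e-05) = 4.79. pH = pKa + log([A⁻]/[HA]) = 4.79 + log(0.24/0.24)

pH = 4.79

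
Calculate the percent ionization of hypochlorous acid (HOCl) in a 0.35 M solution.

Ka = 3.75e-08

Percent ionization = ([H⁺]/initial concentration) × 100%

Using Ka equilibrium: x² + Ka×x - Ka×C = 0. Solving: [H⁺] = 1.1455e-04. Percent = (1.1455e-04/0.35) × 100

Percent ionization = 0.0327%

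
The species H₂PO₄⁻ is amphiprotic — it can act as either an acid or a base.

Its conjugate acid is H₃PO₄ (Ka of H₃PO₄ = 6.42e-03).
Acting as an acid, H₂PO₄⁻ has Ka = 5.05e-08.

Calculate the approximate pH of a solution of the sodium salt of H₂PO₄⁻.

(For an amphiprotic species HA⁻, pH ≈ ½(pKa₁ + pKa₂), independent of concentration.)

pKa₁ = -log(6.42e-03) = 2.19; pKa₂ = -log(5.05e-08) = 7.30. For an amphiprotic species, pH ≈ ½(pKa₁ + pKa₂) = ½(2.19 + 7.30) = 4.74.

pH = 4.74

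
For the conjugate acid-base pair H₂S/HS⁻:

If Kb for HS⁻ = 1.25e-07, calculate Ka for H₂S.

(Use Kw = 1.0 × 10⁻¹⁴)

For a conjugate pair Ka × Kb = Kw, so Ka = Kw/Kb = 1.0 × 10⁻¹⁴ / 1.25e-07 = 8.00e-08.

K_a = 8.00e-08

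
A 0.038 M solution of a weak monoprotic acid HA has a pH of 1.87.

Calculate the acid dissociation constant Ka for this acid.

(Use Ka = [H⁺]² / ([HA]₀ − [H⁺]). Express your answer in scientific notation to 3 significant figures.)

[H⁺] = 10^(−pH) = 10^(−1.87) = 1.349e-02 M. For HA ⇌ H⁺ + A⁻, Ka = [H⁺][A⁻]/[HA] = [H⁺]² / ([HA]₀ − [H⁺]) = (1.349e-02)² / (0.038 − 1.349e-02) = 7.42e-03.

K_a = 7.42e-03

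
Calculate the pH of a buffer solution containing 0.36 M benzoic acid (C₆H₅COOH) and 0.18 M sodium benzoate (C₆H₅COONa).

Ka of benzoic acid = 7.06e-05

pKa = -log(7.06e-05) = 4.15. pH = pKa + log([A⁻]/[HA]) = 4.15 + log(0.18/0.36)

pH = 3.85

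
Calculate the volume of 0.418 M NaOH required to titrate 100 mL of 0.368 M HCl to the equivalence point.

At equivalence: moles acid = moles base. moles HCl = 0.368 × 100/1000 = 0.0368 mol. V_base = moles / 0.418 × 1000 = 88.0 mL.

V_{base} = 88.0 mL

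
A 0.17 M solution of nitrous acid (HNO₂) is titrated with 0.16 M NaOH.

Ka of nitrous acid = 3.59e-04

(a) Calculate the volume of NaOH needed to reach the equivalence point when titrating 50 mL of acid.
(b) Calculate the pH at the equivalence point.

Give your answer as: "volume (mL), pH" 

moles acid = 0.17 × 50/1000 = 0.0085 mol; V_base = moles/0.16 × 1000 = 53.1 mL. At equivalence only the conjugate base is present: [A⁻] = 0.0085/0.103 = 8.2424e-02 M. Kb = Kw/Ka = 2.79e-11; [OH⁻] = √(Kb × [A⁻]) = 1.5152e-06; pOH = 5.82; pH = 14 - pOH = 8.18.

V = 53.1 mL, pH = 8.18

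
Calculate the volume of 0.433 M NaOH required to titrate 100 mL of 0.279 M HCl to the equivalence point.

At equivalence: moles acid = moles base. moles HCl = 0.279 × 100/1000 = 0.0279 mol. V_base = moles / 0.433 × 1000 = 64.4 mL.

V_{base} = 64.4 mL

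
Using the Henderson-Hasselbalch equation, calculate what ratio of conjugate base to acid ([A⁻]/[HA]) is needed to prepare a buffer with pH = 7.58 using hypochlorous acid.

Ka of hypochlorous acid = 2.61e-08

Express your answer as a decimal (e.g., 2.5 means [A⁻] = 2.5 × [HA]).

pKa = -log(2.61e-08) = 7.5834. pH = pKa + log([A⁻]/[HA]), so log([A⁻]/[HA]) = pH − pKa = 7.58 − 7.5834 = -0.0034. [A⁻]/[HA] = 10^(-0.0034) = 0.992

[A⁻]/[HA] = 0.992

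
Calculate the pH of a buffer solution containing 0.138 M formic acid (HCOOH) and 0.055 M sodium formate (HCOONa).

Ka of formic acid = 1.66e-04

pKa = -log(1.66e-04) = 3.78. pH = pKa + log([A⁻]/[HA]) = 3.78 + log(0.055/0.138)

pH = 3.38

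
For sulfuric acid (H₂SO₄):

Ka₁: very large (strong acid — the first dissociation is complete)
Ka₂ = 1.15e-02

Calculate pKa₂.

pKa₂ = -log(Ka₂) = -log(1.15e-02) = 1.94.

pK_{a2} = 1.94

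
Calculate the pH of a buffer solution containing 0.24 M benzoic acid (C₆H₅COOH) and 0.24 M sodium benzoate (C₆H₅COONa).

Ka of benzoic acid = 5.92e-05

pKa = -log(5.92e-05) = 4.23. pH = pKa + log([A⁻]/[HA]) = 4.23 + log(0.24/0.24)

pH = 4.23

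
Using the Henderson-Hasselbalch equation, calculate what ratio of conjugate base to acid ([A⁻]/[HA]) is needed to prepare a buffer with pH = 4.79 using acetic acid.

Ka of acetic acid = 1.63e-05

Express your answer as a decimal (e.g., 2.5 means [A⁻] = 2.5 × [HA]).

pKa = -log(1.63e-05) = 4.7878. pH = pKa + log([A⁻]/[HA]), so log([A⁻]/[HA]) = pH − pKa = 4.79 − 4.7878 = 0.0022. [A⁻]/[HA] = 10^(0.0022) = 1.01

[A⁻]/[HA] = 1.01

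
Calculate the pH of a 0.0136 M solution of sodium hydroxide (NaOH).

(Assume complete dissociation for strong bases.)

[OH⁻] = 0.0136 M for strong base. pOH = -log[OH⁻] = 1.87, pH = 14 - pOH

pH = 12.13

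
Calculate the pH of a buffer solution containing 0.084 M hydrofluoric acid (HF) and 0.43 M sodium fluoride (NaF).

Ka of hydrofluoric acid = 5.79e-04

pKa = -log(5.79e-04) = 3.24. pH = pKa + log([A⁻]/[HA]) = 3.24 + log(0.43/0.084)

pH = 3.95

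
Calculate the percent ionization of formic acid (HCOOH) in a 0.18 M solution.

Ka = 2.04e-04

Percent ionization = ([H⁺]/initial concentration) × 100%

Using Ka equilibrium: x² + Ka×x - Ka×C = 0. Solving: [H⁺] = 5.9586e-03. Percent = (5.9586e-03/0.18) × 100

Percent ionization = 3.31%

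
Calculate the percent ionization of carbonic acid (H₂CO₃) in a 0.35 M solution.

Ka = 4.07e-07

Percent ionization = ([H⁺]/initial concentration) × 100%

Using Ka equilibrium: x² + Ka×x - Ka×C = 0. Solving: [H⁺] = 3.7722e-04. Percent = (3.7722e-04/0.35) × 100

Percent ionization = 0.108%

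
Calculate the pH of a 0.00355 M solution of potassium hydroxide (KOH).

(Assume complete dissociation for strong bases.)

[OH⁻] = 0.00355 M for strong base. pOH = -log[OH⁻] = 2.45, pH = 14 - pOH

pH = 11.55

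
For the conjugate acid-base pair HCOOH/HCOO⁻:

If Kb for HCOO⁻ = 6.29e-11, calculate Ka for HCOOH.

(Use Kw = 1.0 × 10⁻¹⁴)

For a conjugate pair Ka × Kb = Kw, so Ka = Kw/Kb = 1.0 × 10⁻¹⁴ / 6.29e-11 = 1.59e-04.

K_a = 1.59e-04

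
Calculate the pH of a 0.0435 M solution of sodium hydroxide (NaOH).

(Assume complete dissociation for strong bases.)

[OH⁻] = 0.0435 M for strong base. pOH = -log[OH⁻] = 1.36, pH = 14 - pOH

pH = 12.64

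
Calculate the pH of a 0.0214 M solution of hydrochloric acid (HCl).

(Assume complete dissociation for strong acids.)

[H⁺] = 0.0214 M for strong acid. pH = -log[H⁺] = -log(0.0214)

pH = 1.67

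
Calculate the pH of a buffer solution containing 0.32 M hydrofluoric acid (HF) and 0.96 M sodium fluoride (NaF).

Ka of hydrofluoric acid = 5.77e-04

pKa = -log(5.77e-04) = 3.24. pH = pKa + log([A⁻]/[HA]) = 3.24 + log(0.96/0.32)

pH = 3.72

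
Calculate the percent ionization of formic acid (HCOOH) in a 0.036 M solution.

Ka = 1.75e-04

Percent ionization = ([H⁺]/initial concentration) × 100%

Using Ka equilibrium: x² + Ka×x - Ka×C = 0. Solving: [H⁺] = 2.4240e-03. Percent = (2.4240e-03/0.036) × 100

Percent ionization = 6.73%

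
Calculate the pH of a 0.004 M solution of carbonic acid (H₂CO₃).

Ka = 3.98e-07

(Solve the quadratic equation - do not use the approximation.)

x² + Ka×x - Ka×C = 0. Using quadratic formula: [H⁺] = 3.9701e-05

pH = 4.40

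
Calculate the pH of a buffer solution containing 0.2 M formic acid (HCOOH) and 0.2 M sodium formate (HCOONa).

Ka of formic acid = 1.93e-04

pKa = -log(1.93e-04) = 3.71. pH = pKa + log([A⁻]/[HA]) = 3.71 + log(0.2/0.2)

pH = 3.71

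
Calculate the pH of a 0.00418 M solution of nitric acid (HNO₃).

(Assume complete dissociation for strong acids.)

[H⁺] = 0.00418 M for strong acid. pH = -log[H⁺] = -log(0.00418)

pH = 2.38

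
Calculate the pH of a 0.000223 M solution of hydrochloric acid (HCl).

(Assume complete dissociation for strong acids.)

[H⁺] = 0.000223 M for strong acid. pH = -log[H⁺] = -log(0.000223)

pH = 3.65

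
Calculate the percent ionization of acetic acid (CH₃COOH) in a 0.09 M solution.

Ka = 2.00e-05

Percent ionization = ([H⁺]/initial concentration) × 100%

Using Ka equilibrium: x² + Ka×x - Ka×C = 0. Solving: [H⁺] = 1.3317e-03. Percent = (1.3317e-03/0.09) × 100

Percent ionization = 1.48%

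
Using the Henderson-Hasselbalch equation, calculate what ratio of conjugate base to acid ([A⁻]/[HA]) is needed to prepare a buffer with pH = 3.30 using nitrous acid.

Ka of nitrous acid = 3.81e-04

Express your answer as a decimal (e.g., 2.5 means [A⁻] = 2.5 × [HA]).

pKa = -log(3.81e-04) = 3.4191. pH = pKa + log([A⁻]/[HA]), so log([A⁻]/[HA]) = pH − pKa = 3.30 − 3.4191 = -0.1191. [A⁻]/[HA] = 10^(-0.1191) = 0.760

[A⁻]/[HA] = 0.760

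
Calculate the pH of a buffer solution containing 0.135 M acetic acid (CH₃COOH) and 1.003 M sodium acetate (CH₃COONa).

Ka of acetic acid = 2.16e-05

pKa = -log(2.16e-05) = 4.67. pH = pKa + log([A⁻]/[HA]) = 4.67 + log(1.003/0.135)

pH = 5.54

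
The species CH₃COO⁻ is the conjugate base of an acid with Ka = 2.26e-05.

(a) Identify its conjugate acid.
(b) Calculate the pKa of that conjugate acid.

(a) The conjugate acid is formed by adding one H⁺ to CH₃COO⁻, giving CH₃COOH. (b) pKa = -log(Ka) = -log(2.26e-05) = 4.65.

Conjugate acid: CH₃COOH; pK_a = 4.65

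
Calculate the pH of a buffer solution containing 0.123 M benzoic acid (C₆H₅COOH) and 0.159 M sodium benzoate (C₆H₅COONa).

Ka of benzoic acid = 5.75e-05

pKa = -log(5.75e-05) = 4.24. pH = pKa + log([A⁻]/[HA]) = 4.24 + log(0.159/0.123)

pH = 4.35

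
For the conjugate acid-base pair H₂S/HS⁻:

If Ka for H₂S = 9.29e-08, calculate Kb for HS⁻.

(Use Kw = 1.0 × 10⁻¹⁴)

For a conjugate pair Ka × Kb = Kw, so Kb = Kw/Ka = 1.0 × 10⁻¹⁴ / 9.29e-08 = 1.08e-07.

K_b = 1.08e-07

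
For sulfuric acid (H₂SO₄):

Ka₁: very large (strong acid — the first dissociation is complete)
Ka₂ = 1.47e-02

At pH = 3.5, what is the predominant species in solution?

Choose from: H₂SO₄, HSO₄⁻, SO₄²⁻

The first dissociation is complete, so H₂SO₄ itself is never the predominant species in water; pKa₂ = -log(1.47e-02) = 1.83. For a polyprotic acid the predominant species crosses at each pKa: below pKa_n the protonated form dominates, above it the deprotonated form does. At pH = 3.5, the predominant species is SO₄²⁻.

SO₄²⁻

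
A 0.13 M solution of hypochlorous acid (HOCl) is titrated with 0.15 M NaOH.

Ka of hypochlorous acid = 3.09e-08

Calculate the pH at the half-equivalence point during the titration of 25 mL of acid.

At half-equivalence [HA] = [A⁻], so Henderson-Hasselbalch gives pH = pKa = -log(3.09e-08) = 7.51.

pH = pKa = 7.51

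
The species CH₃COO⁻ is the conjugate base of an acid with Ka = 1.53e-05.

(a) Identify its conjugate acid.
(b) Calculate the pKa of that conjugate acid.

(a) The conjugate acid is formed by adding one H⁺ to CH₃COO⁻, giving CH₃COOH. (b) pKa = -log(Ka) = -log(1.53e-05) = 4.82.

Conjugate acid: CH₃COOH; pK_a = 4.82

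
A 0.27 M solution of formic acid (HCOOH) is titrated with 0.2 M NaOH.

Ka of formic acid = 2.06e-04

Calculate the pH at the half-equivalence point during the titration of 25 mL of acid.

At half-equivalence [HA] = [A⁻], so Henderson-Hasselbalch gives pH = pKa = -log(2.06e-04) = 3.69.

pH = pKa = 3.69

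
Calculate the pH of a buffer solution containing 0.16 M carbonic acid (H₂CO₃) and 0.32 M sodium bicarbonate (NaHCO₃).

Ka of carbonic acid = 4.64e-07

pKa = -log(4.64e-07) = 6.33. pH = pKa + log([A⁻]/[HA]) = 6.33 + log(0.32/0.16)

pH = 6.63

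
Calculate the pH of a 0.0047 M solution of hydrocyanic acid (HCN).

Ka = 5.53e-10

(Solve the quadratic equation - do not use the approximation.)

x² + Ka×x - Ka×C = 0. Using quadratic formula: [H⁺] = 1.6119e-06

pH = 5.79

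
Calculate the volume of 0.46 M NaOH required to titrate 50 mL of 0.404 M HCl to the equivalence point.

At equivalence: moles acid = moles base. moles HCl = 0.404 × 50/1000 = 0.0202 mol. V_base = moles / 0.46 × 1000 = 43.9 mL.

V_{base} = 43.9 mL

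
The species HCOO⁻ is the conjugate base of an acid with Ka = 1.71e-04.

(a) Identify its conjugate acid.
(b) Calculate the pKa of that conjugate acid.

(a) The conjugate acid is formed by adding one H⁺ to HCOO⁻, giving HCOOH. (b) pKa = -log(Ka) = -log(1.71e-04) = 3.77.

Conjugate acid: HCOOH; pK_a = 3.77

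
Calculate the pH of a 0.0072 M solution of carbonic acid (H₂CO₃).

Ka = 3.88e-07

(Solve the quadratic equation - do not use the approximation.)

x² + Ka×x - Ka×C = 0. Using quadratic formula: [H⁺] = 5.2661e-05

pH = 4.28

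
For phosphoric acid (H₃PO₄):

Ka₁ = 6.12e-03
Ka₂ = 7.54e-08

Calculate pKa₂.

pKa₂ = -log(Ka₂) = -log(7.54e-08) = 7.12.

pK_{a2} = 7.12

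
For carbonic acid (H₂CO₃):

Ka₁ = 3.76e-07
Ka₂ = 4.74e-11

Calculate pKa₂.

pKa₂ = -log(Ka₂) = -log(4.74e-11) = 10.32.

pK_{a2} = 10.32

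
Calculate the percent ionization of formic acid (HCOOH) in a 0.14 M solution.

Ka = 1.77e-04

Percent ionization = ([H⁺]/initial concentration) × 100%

Using Ka equilibrium: x² + Ka×x - Ka×C = 0. Solving: [H⁺] = 4.8902e-03. Percent = (4.8902e-03/0.14) × 100

Percent ionization = 3.49%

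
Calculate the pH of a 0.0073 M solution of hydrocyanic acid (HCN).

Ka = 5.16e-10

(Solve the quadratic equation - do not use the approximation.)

x² + Ka×x - Ka×C = 0. Using quadratic formula: [H⁺] = 1.9406e-06

pH = 5.71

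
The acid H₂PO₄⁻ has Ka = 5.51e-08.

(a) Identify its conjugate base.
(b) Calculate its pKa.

(a) The conjugate base is formed by removing one H⁺ from H₂PO₄⁻, giving HPO₄²⁻. (b) pKa = -log(Ka) = -log(5.51e-08) = 7.26.

Conjugate base: HPO₄²⁻; pK_a = 7.26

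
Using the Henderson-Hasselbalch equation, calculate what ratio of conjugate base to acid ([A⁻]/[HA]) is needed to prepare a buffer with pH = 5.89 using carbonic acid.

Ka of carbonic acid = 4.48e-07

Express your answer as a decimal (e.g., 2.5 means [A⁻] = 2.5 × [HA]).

pKa = -log(4.48e-07) = 6.3487. pH = pKa + log([A⁻]/[HA]), so log([A⁻]/[HA]) = pH − pKa = 5.89 − 6.3487 = -0.4587. [A⁻]/[HA] = 10^(-0.4587) = 0.348

[A⁻]/[HA] = 0.348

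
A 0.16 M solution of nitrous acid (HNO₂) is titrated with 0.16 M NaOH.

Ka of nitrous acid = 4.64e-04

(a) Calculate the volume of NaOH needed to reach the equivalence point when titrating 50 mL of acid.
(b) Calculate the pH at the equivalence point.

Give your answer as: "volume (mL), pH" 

moles acid = 0.16 × 50/1000 = 0.008 mol; V_base = moles/0.16 × 1000 = 50.0 mL. At equivalence only the conjugate base is present: [A⁻] = 0.008/0.100 = 8.0000e-02 M. Kb = Kw/Ka = 2.16e-11; [OH⁻] = √(Kb × [A⁻]) = 1.3131e-06; pOH = 5.88; pH = 14 - pOH = 8.12.

V = 50.0 mL, pH = 8.12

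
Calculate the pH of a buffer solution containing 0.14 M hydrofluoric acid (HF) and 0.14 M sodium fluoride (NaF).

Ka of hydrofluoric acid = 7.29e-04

pKa = -log(7.29e-04) = 3.14. pH = pKa + log([A⁻]/[HA]) = 3.14 + log(0.14/0.14)

pH = 3.14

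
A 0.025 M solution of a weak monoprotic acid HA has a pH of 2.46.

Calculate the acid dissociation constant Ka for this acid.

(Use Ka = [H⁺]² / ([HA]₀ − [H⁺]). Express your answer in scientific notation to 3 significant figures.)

[H⁺] = 10^(−pH) = 10^(−2.46) = 3.467e-03 M. For HA ⇌ H⁺ + A⁻, Ka = [H⁺][A⁻]/[HA] = [H⁺]² / ([HA]₀ − [H⁺]) = (3.467e-03)² / (0.025 − 3.467e-03) = 5.58e-04.

K_a = 5.58e-04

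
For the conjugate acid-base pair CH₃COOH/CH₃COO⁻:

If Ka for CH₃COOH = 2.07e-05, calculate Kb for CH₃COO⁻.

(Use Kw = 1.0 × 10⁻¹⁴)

For a conjugate pair Ka × Kb = Kw, so Kb = Kw/Ka = 1.0 × 10⁻¹⁴ / 2.07e-05 = 4.83e-10.

K_b = 4.83e-10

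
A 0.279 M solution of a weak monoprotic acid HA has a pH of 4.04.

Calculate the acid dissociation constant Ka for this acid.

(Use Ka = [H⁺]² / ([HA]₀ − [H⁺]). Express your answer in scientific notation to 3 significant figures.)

[H⁺] = 10^(−pH) = 10^(−4.04) = 9.120e-05 M. For HA ⇌ H⁺ + A⁻, Ka = [H⁺][A⁻]/[HA] = [H⁺]² / ([HA]₀ − [H⁺]) = (9.120e-05)² / (0.279 − 9.120e-05) = 2.98e-08.

K_a = 2.98e-08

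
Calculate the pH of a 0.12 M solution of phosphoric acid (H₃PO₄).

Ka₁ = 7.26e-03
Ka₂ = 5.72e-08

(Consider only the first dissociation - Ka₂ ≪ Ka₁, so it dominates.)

First dissociation dominates. From Ka₁ = [H⁺][HA⁻]/[H₂A], x² + Ka₁·x − Ka₁·C = 0 with C = 0.12 M and Ka₁ = 7.26e-03. Solving: [H⁺] = (−Ka₁ + √(Ka₁² + 4·Ka₁·C)) / 2 = 2.6108e-02 M. pH = -log(2.6108e-02) = 1.58.

pH = 1.58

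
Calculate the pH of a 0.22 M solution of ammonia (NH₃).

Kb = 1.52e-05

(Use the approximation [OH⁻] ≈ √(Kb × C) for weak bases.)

[OH⁻] = √(Kb × C) = √(1.52e-05 × 0.22) = 1.8287e-03. pOH = 2.74, pH = 14 - pOH

pH = 11.26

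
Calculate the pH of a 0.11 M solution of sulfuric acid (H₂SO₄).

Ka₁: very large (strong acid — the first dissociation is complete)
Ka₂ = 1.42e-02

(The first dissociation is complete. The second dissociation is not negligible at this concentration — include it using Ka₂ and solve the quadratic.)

First dissociation is complete: [H⁺]₀ = [HSO₄⁻]₀ = C = 0.11 M. Second dissociation HSO₄⁻ ⇌ H⁺ + SO₄²⁻: let x = [SO₄²⁻]. Ka₂ = (C + x)·x / (C − x) = 1.42e-02 → x² + (C + Ka₂)·x − Ka₂·C = 0 → x² + 0.12420·x − 1.562e-03 = 0. x = (−0.12420 + √(0.12420² + 4 × 1.562e-03)) / 2 = 1.1510e-02 M. [H⁺] = C + x = 0.11 + 1.1510e-02 = 1.2151e-01 M. pH = -log(1.2151e-01) = 0.92.

pH = 0.92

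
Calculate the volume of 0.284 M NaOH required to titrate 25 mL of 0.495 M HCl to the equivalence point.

At equivalence: moles acid = moles base. moles HCl = 0.495 × 25/1000 = 0.01238 mol. V_base = moles / 0.284 × 1000 = 43.6 mL.

V_{base} = 43.6 mL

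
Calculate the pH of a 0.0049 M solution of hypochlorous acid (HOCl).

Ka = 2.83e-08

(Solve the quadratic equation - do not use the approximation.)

x² + Ka×x - Ka×C = 0. Using quadratic formula: [H⁺] = 1.1762e-05

pH = 4.93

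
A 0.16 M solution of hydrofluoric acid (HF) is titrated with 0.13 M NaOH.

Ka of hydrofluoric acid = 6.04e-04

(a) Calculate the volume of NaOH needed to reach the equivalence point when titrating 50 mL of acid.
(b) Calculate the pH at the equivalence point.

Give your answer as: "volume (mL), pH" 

moles acid = 0.16 × 50/1000 = 0.008 mol; V_base = moles/0.13 × 1000 = 61.5 mL. At equivalence only the conjugate base is present: [A⁻] = 0.008/0.112 = 7.1724e-02 M. Kb = Kw/Ka = 1.66e-11; [OH⁻] = √(Kb × [A⁻]) = 1.0897e-06; pOH = 5.96; pH = 14 - pOH = 8.04.

V = 61.5 mL, pH = 8.04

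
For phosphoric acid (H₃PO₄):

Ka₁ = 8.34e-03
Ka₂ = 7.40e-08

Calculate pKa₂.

pKa₂ = -log(Ka₂) = -log(7.40e-08) = 7.13.

pK_{a2} = 7.13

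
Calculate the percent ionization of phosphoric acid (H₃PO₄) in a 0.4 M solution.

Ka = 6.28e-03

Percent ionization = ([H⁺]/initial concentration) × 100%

Using Ka equilibrium: x² + Ka×x - Ka×C = 0. Solving: [H⁺] = 4.7078e-02. Percent = (4.7078e-02/0.4) × 100

Percent ionization = 11.8%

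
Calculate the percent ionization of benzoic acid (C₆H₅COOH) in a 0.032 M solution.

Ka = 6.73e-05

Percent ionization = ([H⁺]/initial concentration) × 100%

Using Ka equilibrium: x² + Ka×x - Ka×C = 0. Solving: [H⁺] = 1.4343e-03. Percent = (1.4343e-03/0.032) × 100

Percent ionization = 4.48%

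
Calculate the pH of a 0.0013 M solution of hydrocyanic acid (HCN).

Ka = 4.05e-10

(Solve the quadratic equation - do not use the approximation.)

x² + Ka×x - Ka×C = 0. Using quadratic formula: [H⁺] = 7.2540e-07

pH = 6.14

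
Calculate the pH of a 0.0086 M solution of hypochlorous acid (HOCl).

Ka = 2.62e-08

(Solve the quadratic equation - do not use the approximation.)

x² + Ka×x - Ka×C = 0. Using quadratic formula: [H⁺] = 1.4998e-05

pH = 4.82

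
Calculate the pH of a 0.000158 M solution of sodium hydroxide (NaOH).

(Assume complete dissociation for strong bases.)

[OH⁻] = 0.000158 M for strong base. pOH = -log[OH⁻] = 3.80, pH = 14 - pOH

pH = 10.20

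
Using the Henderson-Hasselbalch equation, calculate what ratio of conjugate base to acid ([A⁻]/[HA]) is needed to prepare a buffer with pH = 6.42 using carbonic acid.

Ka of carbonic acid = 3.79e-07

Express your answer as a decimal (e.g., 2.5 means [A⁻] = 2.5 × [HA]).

pKa = -log(3.79e-07) = 6.4214. pH = pKa + log([A⁻]/[HA]), so log([A⁻]/[HA]) = pH − pKa = 6.42 − 6.4214 = -0.0014. [A⁻]/[HA] = 10^(-0.0014) = 0.997

[A⁻]/[HA] = 0.997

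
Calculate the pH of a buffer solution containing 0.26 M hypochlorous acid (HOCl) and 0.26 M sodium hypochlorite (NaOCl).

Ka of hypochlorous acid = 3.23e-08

pKa = -log(3.23e-08) = 7.49. pH = pKa + log([A⁻]/[HA]) = 7.49 + log(0.26/0.26)

pH = 7.49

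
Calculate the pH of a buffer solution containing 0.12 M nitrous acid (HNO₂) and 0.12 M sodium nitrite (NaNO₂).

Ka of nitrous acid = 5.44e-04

pKa = -log(5.44e-04) = 3.26. pH = pKa + log([A⁻]/[HA]) = 3.26 + log(0.12/0.12)

pH = 3.26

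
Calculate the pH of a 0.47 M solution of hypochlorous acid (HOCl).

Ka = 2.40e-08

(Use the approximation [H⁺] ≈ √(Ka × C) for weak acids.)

[H⁺] = √(Ka × C) = √(2.40e-08 × 0.47) = 1.0621e-04. pH = -log(1.0621e-04)

pH = 3.97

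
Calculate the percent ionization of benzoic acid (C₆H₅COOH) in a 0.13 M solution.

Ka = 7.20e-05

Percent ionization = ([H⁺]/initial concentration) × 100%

Using Ka equilibrium: x² + Ka×x - Ka×C = 0. Solving: [H⁺] = 3.0236e-03. Percent = (3.0236e-03/0.13) × 100

Percent ionization = 2.33%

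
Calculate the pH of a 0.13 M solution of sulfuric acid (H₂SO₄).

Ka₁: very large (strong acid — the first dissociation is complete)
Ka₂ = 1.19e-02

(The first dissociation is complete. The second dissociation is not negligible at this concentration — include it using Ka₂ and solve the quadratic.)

First dissociation is complete: [H⁺]₀ = [HSO₄⁻]₀ = C = 0.13 M. Second dissociation HSO₄⁻ ⇌ H⁺ + SO₄²⁻: let x = [SO₄²⁻]. Ka₂ = (C + x)·x / (C − x) = 1.19e-02 → x² + (C + Ka₂)·x − Ka₂·C = 0 → x² + 0.14190·x − 1.547e-03 = 0. x = (−0.14190 + √(0.14190² + 4 × 1.547e-03)) / 2 = 1.0173e-02 M. [H⁺] = C + x = 0.13 + 1.0173e-02 = 1.4017e-01 M. pH = -log(1.4017e-01) = 0.85.

pH = 0.85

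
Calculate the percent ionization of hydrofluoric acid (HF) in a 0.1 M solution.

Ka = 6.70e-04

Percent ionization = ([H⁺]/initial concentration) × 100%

Using Ka equilibrium: x² + Ka×x - Ka×C = 0. Solving: [H⁺] = 7.8572e-03. Percent = (7.8572e-03/0.1) × 100

Percent ionization = 7.86%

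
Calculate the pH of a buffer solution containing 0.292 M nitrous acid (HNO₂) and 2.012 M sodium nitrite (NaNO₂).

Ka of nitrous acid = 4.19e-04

pKa = -log(4.19e-04) = 3.38. pH = pKa + log([A⁻]/[HA]) = 3.38 + log(2.012/0.292)

pH = 4.22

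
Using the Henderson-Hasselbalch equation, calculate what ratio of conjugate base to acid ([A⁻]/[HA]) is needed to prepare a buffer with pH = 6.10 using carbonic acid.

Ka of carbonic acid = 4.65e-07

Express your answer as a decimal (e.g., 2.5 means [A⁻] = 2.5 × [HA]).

pKa = -log(4.65e-07) = 6.3325. pH = pKa + log([A⁻]/[HA]), so log([A⁻]/[HA]) = pH − pKa = 6.10 − 6.3325 = -0.2325. [A⁻]/[HA] = 10^(-0.2325) = 0.585

[A⁻]/[HA] = 0.585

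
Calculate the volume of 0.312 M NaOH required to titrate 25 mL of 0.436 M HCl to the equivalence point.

At equivalence: moles acid = moles base. moles HCl = 0.436 × 25/1000 = 0.0109 mol. V_base = moles / 0.312 × 1000 = 34.9 mL.

V_{base} = 34.9 mL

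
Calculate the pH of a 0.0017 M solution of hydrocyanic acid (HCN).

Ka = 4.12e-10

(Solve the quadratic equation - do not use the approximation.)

x² + Ka×x - Ka×C = 0. Using quadratic formula: [H⁺] = 8.3669e-07

pH = 6.08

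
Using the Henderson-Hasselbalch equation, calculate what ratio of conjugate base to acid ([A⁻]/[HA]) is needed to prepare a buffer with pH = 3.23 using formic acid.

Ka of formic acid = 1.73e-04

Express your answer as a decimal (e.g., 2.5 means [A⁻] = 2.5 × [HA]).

pKa = -log(1.73e-04) = 3.7620. pH = pKa + log([A⁻]/[HA]), so log([A⁻]/[HA]) = pH − pKa = 3.23 − 3.7620 = -0.5320. [A⁻]/[HA] = 10^(-0.5320) = 0.294

[A⁻]/[HA] = 0.294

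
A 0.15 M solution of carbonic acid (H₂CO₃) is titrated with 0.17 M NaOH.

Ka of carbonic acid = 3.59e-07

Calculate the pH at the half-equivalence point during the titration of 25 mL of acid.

At half-equivalence [HA] = [A⁻], so Henderson-Hasselbalch gives pH = pKa = -log(3.59e-07) = 6.44.

pH = pKa = 6.44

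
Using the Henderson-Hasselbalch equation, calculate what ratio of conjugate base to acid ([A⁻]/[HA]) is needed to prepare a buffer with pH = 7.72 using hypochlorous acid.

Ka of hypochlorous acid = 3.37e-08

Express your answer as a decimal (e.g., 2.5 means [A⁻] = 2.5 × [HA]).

pKa = -log(3.37e-08) = 7.4724. pH = pKa + log([A⁻]/[HA]), so log([A⁻]/[HA]) = pH − pKa = 7.72 − 7.4724 = 0.2476. [A⁻]/[HA] = 10^(0.2476) = 1.77

[A⁻]/[HA] = 1.77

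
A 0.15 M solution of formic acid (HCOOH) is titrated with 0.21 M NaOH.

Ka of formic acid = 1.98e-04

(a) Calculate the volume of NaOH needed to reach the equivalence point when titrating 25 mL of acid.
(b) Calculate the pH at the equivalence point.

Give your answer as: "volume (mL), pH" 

moles acid = 0.15 × 25/1000 = 0.00375 mol; V_base = moles/0.21 × 1000 = 17.9 mL. At equivalence only the conjugate base is present: [A⁻] = 0.00375/0.043 = 8.7500e-02 M. Kb = Kw/Ka = 5.05e-11; [OH⁻] = √(Kb × [A⁻]) = 2.1022e-06; pOH = 5.68; pH = 14 - pOH = 8.32.

V = 17.9 mL, pH = 8.32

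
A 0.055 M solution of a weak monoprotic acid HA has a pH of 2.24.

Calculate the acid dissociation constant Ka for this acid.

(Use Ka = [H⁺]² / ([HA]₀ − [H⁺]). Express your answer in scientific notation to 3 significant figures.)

[H⁺] = 10^(−pH) = 10^(−2.24) = 5.754e-03 M. For HA ⇌ H⁺ + A⁻, Ka = [H⁺][A⁻]/[HA] = [H⁺]² / ([HA]₀ − [H⁺]) = (5.754e-03)² / (0.055 − 5.754e-03) = 6.72e-04.

K_a = 6.72e-04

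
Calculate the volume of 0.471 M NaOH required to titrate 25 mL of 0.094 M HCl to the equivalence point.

At equivalence: moles acid = moles base. moles HCl = 0.094 × 25/1000 = 0.00235 mol. V_base = moles / 0.471 × 1000 = 5.0 mL.

V_{base} = 5.0 mL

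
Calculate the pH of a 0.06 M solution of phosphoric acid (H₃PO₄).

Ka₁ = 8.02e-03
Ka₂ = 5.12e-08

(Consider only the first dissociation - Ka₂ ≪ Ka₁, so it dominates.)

First dissociation dominates. From Ka₁ = [H⁺][HA⁻]/[H₂A], x² + Ka₁·x − Ka₁·C = 0 with C = 0.06 M and Ka₁ = 8.02e-03. Solving: [H⁺] = (−Ka₁ + √(Ka₁² + 4·Ka₁·C)) / 2 = 1.8290e-02 M. pH = -log(1.8290e-02) = 1.74.

pH = 1.74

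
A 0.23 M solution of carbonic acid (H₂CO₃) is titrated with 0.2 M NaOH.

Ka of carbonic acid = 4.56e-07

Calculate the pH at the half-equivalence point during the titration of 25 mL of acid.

At half-equivalence [HA] = [A⁻], so Henderson-Hasselbalch gives pH = pKa = -log(4.56e-07) = 6.34.

pH = pKa = 6.34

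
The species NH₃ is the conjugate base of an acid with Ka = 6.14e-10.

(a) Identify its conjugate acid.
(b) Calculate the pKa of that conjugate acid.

(a) The conjugate acid is formed by adding one H⁺ to NH₃, giving NH₄⁺. (b) pKa = -log(Ka) = -log(6.14e-10) = 9.21.

Conjugate acid: NH₄⁺; pK_a = 9.21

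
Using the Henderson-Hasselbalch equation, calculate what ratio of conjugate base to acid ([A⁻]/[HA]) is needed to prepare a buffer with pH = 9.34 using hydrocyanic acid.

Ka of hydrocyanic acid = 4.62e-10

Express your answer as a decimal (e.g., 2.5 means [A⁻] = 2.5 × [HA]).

pKa = -log(4.62e-10) = 9.3354. pH = pKa + log([A⁻]/[HA]), so log([A⁻]/[HA]) = pH − pKa = 9.34 − 9.3354 = 0.0046. [A⁻]/[HA] = 10^(0.0046) = 1.01

[A⁻]/[HA] = 1.01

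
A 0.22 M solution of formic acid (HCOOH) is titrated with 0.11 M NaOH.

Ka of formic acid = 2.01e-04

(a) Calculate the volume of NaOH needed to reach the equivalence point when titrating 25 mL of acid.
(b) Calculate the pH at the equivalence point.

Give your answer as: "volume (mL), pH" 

moles acid = 0.22 × 25/1000 = 0.0055 mol; V_base = moles/0.11 × 1000 = 50.0 mL. At equivalence only the conjugate base is present: [A⁻] = 0.0055/0.075 = 7.3333e-02 M. Kb = Kw/Ka = 4.98e-11; [OH⁻] = √(Kb × [A⁻]) = 1.9101e-06; pOH = 5.72; pH = 14 - pOH = 8.28.

V = 50.0 mL, pH = 8.28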